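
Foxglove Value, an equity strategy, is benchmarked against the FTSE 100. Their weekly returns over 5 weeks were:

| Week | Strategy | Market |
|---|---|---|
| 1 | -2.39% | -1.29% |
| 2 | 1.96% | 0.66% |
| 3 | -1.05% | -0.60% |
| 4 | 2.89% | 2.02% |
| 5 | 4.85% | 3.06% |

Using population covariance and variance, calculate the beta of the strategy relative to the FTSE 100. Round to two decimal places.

r̄p = 1.2520%,  r̄m = 0.7700%
Cov = Σ(rp − r̄p)(rm − r̄m) / 5 = 4.1731
Var(rm) = Σ(rm − r̄m)² / 5 = 2.5878
β = Cov / Var = 4.1731 / 2.5878 = 1.6126

1.61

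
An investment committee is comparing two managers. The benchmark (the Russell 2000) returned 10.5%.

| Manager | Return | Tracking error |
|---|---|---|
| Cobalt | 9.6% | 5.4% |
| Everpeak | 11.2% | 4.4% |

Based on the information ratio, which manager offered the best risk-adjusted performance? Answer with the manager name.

Cobalt: IR = (9.6% − 10.5%) / 5.4% = -0.167
Everpeak: IR = (11.2% − 10.5%) / 4.4% = 0.159
Highest: Everpeak (0.159).

Everpeak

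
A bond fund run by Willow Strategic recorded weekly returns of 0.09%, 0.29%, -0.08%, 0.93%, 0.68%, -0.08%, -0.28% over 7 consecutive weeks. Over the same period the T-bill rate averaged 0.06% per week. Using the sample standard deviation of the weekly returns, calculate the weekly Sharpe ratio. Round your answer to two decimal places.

μ = (0.09 + 0.29 − 0.08 + 0.93 + 0.68 − 0.08 − 0.28) / 7 = 0.2214%
Σ(r − μ)² = (0.09 − 0.2214)² + (0.29 − 0.2214)² + … = 1.1675
sample σ = √(1.1675 / 6) = √0.1946 = 0.4411%
Sharpe = (μ − rf) / σ = (0.2214 − 0.06) / 0.4411 = 0.1614 / 0.4411 = 0.3659

0.37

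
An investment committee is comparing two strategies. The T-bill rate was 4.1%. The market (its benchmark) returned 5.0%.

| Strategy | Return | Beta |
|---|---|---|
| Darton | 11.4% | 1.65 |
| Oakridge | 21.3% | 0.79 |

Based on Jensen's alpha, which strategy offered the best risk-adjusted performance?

Oakridge

Darton: α = 11.4% − [4.1% + 1.65 × (5.0% − 4.1%)] = 5.815
Oakridge: α = 21.3% − [4.1% + 0.79 × (5.0% − 4.1%)] = 16.489
Highest: Oakridge (16.489).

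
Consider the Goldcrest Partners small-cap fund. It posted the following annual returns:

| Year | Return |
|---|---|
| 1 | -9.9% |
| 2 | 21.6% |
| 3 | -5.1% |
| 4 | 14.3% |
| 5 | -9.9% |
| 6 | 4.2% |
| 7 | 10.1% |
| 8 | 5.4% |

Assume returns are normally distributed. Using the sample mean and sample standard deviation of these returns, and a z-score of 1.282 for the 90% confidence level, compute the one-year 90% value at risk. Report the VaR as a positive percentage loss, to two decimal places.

Mean return μ = 30.70 / 8 = 3.8375%
Sample std dev = √[924.0788 / 7] = 11.4896%
VaR = −(μ − z·σ) = −(3.8375 − 1.282 × 11.4896) = −(-10.8922) = 10.8922%

10.89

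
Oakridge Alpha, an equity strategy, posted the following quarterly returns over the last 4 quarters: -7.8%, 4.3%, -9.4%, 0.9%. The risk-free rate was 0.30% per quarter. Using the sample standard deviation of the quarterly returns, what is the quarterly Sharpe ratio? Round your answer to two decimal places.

r̄ = (-7.8 + 4.3 − 9.4 + 0.9) / 4 = -3.0000%
Sample σ = √[Σ(r − r̄)² / 3] = √[132.5000 / 3] = √44.1667 = 6.6458%
Sharpe = (r̄ − rf) / σ = (-3.0000 − 0.3) / 6.6458 = -3.3000 / 6.6458 = -0.4966

-0.50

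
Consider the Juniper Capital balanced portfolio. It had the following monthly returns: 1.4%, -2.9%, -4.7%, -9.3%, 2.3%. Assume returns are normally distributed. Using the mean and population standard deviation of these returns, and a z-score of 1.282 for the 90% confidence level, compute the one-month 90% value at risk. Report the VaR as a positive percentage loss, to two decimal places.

8.06

μ = (1.4 − 2.9 − 4.7 − 9.3 + 2.3) / 5 = -13.20 / 5 = -2.6400%
Σ(r − μ)² = (1.4 − (-2.6400))² + (-2.9 − (-2.6400))² + … = 89.3920
σ = √[89.3920 / 5] = 4.2283%
VaR = −(μ − z·σ) = −(-2.6400 − 1.282 × 4.2283) = −(-8.0607) = 8.0607%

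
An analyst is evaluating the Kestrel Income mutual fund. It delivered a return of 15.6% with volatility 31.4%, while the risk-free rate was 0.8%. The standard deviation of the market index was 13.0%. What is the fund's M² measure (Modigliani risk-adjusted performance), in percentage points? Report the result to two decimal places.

6.93

Sharpe = (Rp − Rf) / σp = (15.6% − 0.8%) / 31.4% = 0.4713
M² = Rf + Sharpe × σm = 0.8% + 0.4713 × 13.0% = 6.9269%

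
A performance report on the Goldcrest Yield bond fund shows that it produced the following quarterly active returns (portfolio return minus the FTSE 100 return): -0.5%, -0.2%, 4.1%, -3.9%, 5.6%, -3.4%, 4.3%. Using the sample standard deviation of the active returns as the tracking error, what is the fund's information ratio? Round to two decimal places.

0.22

Mean return μ = 6.00 / 7 = 0.8571%
Σ(r − μ)² = (-0.5 − 0.8571)² + (-0.2 − 0.8571)² + (4.1 − 0.8571)² + … = 88.5771
σ = √[88.5771 / 6] = 3.8422%
IR = μ / tracking error = 0.8571 / 3.8422 = 0.2231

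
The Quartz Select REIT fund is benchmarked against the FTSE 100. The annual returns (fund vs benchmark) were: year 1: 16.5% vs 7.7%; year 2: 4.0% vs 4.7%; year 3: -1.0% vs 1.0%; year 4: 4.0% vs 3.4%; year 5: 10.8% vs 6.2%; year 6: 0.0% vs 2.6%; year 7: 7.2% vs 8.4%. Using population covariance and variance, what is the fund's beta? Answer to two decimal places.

r̄p = 5.9286%,  r̄m = 4.8571%
Cov = Σ(rp − r̄p)(rm − r̄m) / 7 = 12.0455
Var(rm) = Σ(rm − r̄m)² / 7 = 6.3653
β = Cov / Var = 12.0455 / 6.3653 = 1.8924

1.89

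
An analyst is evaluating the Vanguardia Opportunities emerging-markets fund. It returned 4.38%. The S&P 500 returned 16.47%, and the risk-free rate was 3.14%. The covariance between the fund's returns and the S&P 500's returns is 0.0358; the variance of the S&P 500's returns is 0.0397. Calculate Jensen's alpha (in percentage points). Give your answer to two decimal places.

-10.78

β = Cov / Var = 0.0358 / 0.0397 = 0.9018
E[R] = Rf + β(Rm − Rf) = 3.14% + 0.9018 × (16.47% − 3.14%) = 15.1610%
α = Rp − E[R] = 4.38% − 15.1610% = -10.7810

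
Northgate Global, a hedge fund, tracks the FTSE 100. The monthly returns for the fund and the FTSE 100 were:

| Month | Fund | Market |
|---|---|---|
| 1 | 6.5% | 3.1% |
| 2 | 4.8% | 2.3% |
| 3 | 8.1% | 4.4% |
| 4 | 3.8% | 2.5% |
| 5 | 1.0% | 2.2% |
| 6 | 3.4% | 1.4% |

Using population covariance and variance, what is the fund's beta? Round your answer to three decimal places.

r̄p = 4.6000%,  r̄m = 2.6500%
Cov = Σ(rp − r̄p)(rm − r̄m) / 6 = 1.6917
Var(rm) = Σ(rm − r̄m)² / 6 = 0.8625
β = Cov / Var = 1.6917 / 0.8625 = 1.9614

1.961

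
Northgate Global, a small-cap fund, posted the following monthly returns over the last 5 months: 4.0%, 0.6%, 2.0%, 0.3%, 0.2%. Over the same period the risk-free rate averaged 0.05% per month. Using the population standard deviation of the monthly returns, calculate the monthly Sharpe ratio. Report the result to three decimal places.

r̄ = (4 + 0.6 + 2 + 0.3 + 0.2) / 5 = 1.4200%
Population std dev = √[10.4080 / 5] = 1.4428%
Sharpe = (r̄ − rf) / σ = (1.4200 − 0.05) / 1.4428 = 1.3700 / 1.4428 = 0.9495

0.950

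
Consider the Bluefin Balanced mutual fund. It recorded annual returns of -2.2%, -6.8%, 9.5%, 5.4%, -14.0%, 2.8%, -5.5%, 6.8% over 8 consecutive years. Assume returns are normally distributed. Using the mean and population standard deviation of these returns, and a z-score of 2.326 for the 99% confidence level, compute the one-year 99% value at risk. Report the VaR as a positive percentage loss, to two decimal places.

r̄ = (-2.2 − 6.8 + 9.5 + 5.4 − 14 + 2.8 − 5.5 + 6.8) / 8 = -4.00 / 8 = -0.5000%
Population σ = √[Σ(r − r̄)² / 8] = √[448.8200 / 8] = √56.1025 = 7.4902%
VaR = −(r̄ − z·σ) = −(-0.5000 − 2.326 × 7.4902) = −(-17.9222) = 17.9222%

17.92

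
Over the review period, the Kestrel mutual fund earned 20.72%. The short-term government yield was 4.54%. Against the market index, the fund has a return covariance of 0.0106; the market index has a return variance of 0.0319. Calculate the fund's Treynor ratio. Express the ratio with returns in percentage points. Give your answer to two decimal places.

β = Cov / Var = 0.0106 / 0.0319 = 0.3323
Treynor = (Rp − Rf) / β = (20.72% − 4.54%) / 0.3323 = 16.18 / 0.3323 = 48.6909

48.69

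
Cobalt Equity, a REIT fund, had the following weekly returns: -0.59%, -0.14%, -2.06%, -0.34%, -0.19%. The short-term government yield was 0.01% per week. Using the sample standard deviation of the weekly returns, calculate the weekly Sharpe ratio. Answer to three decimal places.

μ = (-0.59 − 0.14 − 2.06 − 0.34 − 0.19) / 5 = -3.320 / 5 = -0.6640%
Sample std dev = √[2.5585 / 4] = 0.7998%
Sharpe = (μ − rf) / σ = (-0.6640 − 0.01) / 0.7998 = -0.6740 / 0.7998 = -0.8427

-0.843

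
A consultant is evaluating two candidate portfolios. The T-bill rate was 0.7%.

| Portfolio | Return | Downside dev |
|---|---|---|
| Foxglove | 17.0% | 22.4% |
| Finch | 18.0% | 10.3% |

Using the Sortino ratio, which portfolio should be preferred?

Foxglove: Sortino ratio = (17.0% − 0.7%) / 22.4% = 0.728
Finch: Sortino ratio = (18.0% − 0.7%) / 10.3% = 1.680
Highest: Finch (1.680).

Finch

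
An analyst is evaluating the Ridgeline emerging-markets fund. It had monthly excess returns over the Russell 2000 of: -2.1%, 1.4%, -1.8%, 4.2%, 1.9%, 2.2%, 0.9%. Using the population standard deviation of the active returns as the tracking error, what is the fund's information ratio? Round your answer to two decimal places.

μ = (-2.1 + 1.4 − 1.8 + 4.2 + 1.9 + 2.2 + 0.9) / 7 = 0.9571%
Population std dev = √[30.0971 / 7] = 2.0735%
IR = μ / tracking error = 0.9571 / 2.0735 = 0.4616

0.46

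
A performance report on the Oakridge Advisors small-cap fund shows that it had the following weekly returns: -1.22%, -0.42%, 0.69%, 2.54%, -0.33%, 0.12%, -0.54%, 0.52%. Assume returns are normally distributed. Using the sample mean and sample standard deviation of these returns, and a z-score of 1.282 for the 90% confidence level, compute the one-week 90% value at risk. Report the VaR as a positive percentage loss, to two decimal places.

1.29

μ = (-1.22 − 0.42 + 0.69 + 2.54 − 0.33 + 0.12 − 0.54 + 0.52) / 8 = 1.360 / 8 = 0.1700%
Sample std dev = √[9.0466 / 7] = 1.1368%
VaR = −(μ − z·σ) = −(0.1700 − 1.282 × 1.1368) = −(-1.2874) = 1.2874%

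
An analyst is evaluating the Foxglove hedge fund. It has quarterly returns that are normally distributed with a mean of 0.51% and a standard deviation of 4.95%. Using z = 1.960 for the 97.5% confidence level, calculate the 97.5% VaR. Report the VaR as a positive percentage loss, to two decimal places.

9.19

VaR (as % loss) = −(μ − z·σ) = −(0.51% − 1.960 × 4.95%) = −(-9.1920%) = 9.1920%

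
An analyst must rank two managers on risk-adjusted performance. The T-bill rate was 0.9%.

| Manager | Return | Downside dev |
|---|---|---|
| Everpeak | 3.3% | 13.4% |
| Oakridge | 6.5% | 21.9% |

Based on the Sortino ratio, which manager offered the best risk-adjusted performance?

Everpeak: Sortino ratio = (3.3% − 0.9%) / 13.4% = 0.179
Oakridge: Sortino ratio = (6.5% − 0.9%) / 21.9% = 0.256
Highest: Oakridge (0.256).

Oakridge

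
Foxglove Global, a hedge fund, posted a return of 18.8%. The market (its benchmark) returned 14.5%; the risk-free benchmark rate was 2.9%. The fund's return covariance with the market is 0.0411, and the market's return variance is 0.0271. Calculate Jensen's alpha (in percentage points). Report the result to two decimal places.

β = Cov / Var = 0.0411 / 0.0271 = 1.5166
E[R] = Rf + β(Rm − Rf) = 2.9% + 1.5166 × (14.5% − 2.9%) = 20.4926%
α = Rp − E[R] = 18.8% − 20.4926% = -1.6926

-1.69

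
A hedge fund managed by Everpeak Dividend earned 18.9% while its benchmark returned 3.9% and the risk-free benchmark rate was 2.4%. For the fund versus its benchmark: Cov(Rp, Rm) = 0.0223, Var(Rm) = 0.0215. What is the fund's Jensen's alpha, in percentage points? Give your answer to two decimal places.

β = Cov / Var = 0.0223 / 0.0215 = 1.0372
E[R] = Rf + β(Rm − Rf) = 2.4% + 1.0372 × (3.9% − 2.4%) = 3.9558%
α = Rp − E[R] = 18.9% − 3.9558% = 14.9442

14.94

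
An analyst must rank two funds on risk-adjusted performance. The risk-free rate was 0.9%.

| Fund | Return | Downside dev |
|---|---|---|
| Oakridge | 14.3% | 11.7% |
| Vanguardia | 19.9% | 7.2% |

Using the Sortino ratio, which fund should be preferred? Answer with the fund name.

Vanguardia

Oakridge: Sortino ratio = (14.3% − 0.9%) / 11.7% = 1.145
Vanguardia: Sortino ratio = (19.9% − 0.9%) / 7.2% = 2.639
Highest: Vanguardia (2.639).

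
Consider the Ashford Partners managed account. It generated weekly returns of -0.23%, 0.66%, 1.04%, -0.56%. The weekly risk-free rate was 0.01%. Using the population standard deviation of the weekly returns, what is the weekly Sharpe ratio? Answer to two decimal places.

Mean return μ = 0.910 / 4 = 0.2275%
Σ(r − μ)² = (-0.23 − 0.2275)² + (0.66 − 0.2275)² + (1.04 − 0.2275)² + … = 1.6767
population σ = √(1.6767 / 4) = √0.4192 = 0.6475%
Sharpe = (μ − rf) / σ = (0.2275 − 0.01) / 0.6475 = 0.2175 / 0.6475 = 0.3359

0.34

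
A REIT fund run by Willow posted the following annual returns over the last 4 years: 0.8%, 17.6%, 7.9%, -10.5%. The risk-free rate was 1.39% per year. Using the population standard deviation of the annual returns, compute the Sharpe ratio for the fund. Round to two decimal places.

0.25

r̄ = (0.8 + 17.6 + 7.9 − 10.5) / 4 = 3.9500%
Population σ = √[Σ(r − r̄)² / 4] = √[420.6500 / 4] = √105.1625 = 10.2549%
Sharpe = (r̄ − rf) / σ = (3.9500 − 1.39) / 10.2549 = 2.5600 / 10.2549 = 0.2496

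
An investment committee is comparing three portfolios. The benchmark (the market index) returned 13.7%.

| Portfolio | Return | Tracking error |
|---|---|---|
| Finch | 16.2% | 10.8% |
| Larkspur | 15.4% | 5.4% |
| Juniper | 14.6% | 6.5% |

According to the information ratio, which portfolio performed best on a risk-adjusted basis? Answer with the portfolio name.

Finch: IR = (16.2% − 13.7%) / 10.8% = 0.231
Larkspur: IR = (15.4% − 13.7%) / 5.4% = 0.315
Juniper: IR = (14.6% − 13.7%) / 6.5% = 0.138
Highest: Larkspur (0.315).

Larkspur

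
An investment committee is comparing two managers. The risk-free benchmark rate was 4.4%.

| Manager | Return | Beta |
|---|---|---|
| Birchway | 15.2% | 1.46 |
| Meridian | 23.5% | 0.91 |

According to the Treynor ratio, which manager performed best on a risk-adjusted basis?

Meridian

Birchway: Treynor = (15.2% − 4.4%) / 1.46 = 7.397
Meridian: Treynor = (23.5% − 4.4%) / 0.91 = 20.989
Highest: Meridian (20.989).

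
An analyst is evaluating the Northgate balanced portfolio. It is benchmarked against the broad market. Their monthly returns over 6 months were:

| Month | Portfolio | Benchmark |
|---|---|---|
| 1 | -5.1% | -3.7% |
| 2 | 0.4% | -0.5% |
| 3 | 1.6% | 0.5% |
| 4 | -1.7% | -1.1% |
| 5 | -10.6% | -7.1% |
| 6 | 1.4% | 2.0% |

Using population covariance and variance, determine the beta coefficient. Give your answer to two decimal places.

1.43

r̄p = -2.3333%,  r̄m = -1.6500%
Cov = Σ(rp − r̄p)(rm − r̄m) / 6 = 12.7167
Var(rm) = Σ(rm − r̄m)² / 6 = 8.9125
β = Cov / Var = 12.7167 / 8.9125 = 1.4268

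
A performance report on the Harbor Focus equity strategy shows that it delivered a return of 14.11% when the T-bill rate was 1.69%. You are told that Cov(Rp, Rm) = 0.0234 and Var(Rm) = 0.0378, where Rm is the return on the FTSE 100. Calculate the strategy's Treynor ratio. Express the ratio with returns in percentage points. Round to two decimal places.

β = Cov / Var = 0.0234 / 0.0378 = 0.6190
Treynor = (Rp − Rf) / β = (14.11% − 1.69%) / 0.6190 = 12.42 / 0.6190 = 20.0646

20.06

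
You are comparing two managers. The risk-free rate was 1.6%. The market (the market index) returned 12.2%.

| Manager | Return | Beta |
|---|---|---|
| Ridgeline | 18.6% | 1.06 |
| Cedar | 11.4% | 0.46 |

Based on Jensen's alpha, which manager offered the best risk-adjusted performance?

Ridgeline: α = 18.6% − [1.6% + 1.06 × (12.2% − 1.6%)] = 5.764
Cedar: α = 11.4% − [1.6% + 0.46 × (12.2% − 1.6%)] = 4.924
Highest: Ridgeline (5.764).

Ridgeline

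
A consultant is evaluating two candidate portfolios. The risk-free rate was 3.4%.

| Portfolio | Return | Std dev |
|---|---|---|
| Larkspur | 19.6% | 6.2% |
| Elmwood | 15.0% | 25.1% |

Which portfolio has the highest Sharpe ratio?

Larkspur: Sharpe ratio = (19.6% − 3.4%) / 6.2% = 2.613
Elmwood: Sharpe ratio = (15.0% − 3.4%) / 25.1% = 0.462
Highest: Larkspur (2.613).

Larkspur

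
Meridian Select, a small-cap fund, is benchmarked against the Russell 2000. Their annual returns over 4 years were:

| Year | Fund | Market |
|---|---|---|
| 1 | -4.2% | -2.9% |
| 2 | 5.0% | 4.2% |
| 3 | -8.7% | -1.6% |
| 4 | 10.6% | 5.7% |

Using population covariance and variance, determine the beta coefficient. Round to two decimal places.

1.93

r̄p = 0.6750%,  r̄m = 1.3500%
Cov = Σ(rp − r̄p)(rm − r̄m) / 4 = 25.9688
Var(rm) = Σ(rm − r̄m)² / 4 = 13.4525
β = Cov / Var = 25.9688 / 13.4525 = 1.9304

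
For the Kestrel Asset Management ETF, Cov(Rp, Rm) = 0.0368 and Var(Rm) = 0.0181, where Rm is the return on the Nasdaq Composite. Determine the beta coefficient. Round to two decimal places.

2.03

β = Cov(Rp, Rm) / Var(Rm) = 0.0368 / 0.0181 = 2.0331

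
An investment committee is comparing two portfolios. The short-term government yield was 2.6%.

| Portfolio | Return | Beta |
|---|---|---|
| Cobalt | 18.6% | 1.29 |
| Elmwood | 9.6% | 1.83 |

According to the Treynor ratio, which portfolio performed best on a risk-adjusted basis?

Cobalt: Treynor = (18.6% − 2.6%) / 1.29 = 12.403
Elmwood: Treynor = (9.6% − 2.6%) / 1.83 = 3.825
Highest: Cobalt (12.403).

Cobalt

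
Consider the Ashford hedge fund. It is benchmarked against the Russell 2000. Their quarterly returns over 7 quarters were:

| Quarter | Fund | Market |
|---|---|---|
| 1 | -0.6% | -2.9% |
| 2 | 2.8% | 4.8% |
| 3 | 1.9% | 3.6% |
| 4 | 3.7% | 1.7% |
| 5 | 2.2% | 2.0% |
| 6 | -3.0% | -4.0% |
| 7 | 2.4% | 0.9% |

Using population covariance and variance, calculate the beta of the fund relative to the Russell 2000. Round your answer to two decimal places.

r̄p = 1.3429%,  r̄m = 0.8714%
Cov = Σ(rp − r̄p)(rm − r̄m) / 7 = 5.5255
Var(rm) = Σ(rm − r̄m)² / 7 = 8.9706
β = Cov / Var = 5.5255 / 8.9706 = 0.6160

0.62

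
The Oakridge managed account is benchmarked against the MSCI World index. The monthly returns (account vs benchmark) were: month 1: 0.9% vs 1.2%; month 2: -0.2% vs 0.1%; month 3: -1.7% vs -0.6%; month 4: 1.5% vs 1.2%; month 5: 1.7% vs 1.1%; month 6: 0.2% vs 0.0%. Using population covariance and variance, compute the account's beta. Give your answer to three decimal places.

r̄p = 0.4000%,  r̄m = 0.5000%
Cov = Σ(rp − r̄p)(rm − r̄m) / 6 = 0.7583
Var(rm) = Σ(rm − r̄m)² / 6 = 0.4933
β = Cov / Var = 0.7583 / 0.4933 = 1.5372

1.537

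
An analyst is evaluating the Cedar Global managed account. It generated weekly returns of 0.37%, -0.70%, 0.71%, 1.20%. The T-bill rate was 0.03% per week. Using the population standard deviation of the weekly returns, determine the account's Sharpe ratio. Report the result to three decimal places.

0.523

r̄ = (0.37 − 0.7 + 0.71 + 1.2) / 4 = 1.580 / 4 = 0.3950%
Population σ = √[Σ(r − r̄)² / 4] = √[1.9469 / 4] = √0.4867 = 0.6976%
Sharpe = (r̄ − rf) / σ = (0.3950 − 0.03) / 0.6976 = 0.3650 / 0.6976 = 0.5232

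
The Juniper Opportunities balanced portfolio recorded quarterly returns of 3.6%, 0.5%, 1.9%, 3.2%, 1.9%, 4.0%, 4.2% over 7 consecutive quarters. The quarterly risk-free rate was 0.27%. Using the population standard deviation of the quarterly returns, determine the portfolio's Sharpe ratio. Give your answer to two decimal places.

μ = (3.6 + 0.5 + 1.9 + 3.2 + 1.9 + 4 + 4.2) / 7 = 19.30 / 7 = 2.7571%
Σ(r − μ)² = 11.0971; population σ = √(11.0971/7) = 1.2591%
Sharpe = (μ − rf) / σ = (2.7571 − 0.27) / 1.2591 = 2.4871 / 1.2591 = 1.9753

1.98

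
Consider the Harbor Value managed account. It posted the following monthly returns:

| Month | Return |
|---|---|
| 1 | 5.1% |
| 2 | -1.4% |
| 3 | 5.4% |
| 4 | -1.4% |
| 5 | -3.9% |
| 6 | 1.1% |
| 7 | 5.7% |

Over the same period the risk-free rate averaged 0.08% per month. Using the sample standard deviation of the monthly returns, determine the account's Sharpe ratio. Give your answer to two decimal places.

r̄ = (5.1 − 1.4 + 5.4 − 1.4 − 3.9 + 1.1 + 5.7) / 7 = 1.5143%
Σ(r − r̄)² = 91.9486; sample σ = √(91.9486/6) = 3.9147%
Sharpe = (r̄ − rf) / σ = (1.5143 − 0.08) / 3.9147 = 1.4343 / 3.9147 = 0.3664

0.37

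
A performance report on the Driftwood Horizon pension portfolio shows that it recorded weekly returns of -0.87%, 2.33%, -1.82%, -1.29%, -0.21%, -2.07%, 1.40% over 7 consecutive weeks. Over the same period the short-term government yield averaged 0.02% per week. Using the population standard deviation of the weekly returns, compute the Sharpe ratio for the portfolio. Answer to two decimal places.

r̄ = (-0.87 + 2.33 − 1.82 − 1.29 − 0.21 − 2.07 + 1.4) / 7 = -0.3614%
Σ(r − r̄)² = 16.5369; population σ = √(16.5369/7) = 1.5370%
Sharpe = (r̄ − rf) / σ = (-0.3614 − 0.02) / 1.5370 = -0.3814 / 1.5370 = -0.2481

-0.25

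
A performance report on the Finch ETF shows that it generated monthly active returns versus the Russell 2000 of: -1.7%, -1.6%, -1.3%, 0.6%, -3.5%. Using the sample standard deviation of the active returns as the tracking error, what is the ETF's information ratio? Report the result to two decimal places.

r̄ = (-1.7 − 1.6 − 1.3 + 0.6 − 3.5) / 5 = -7.50 / 5 = -1.5000%
Σ(r − r̄)² = 8.5000; sample σ = √(8.5000/4) = 1.4577%
IR = r̄ / tracking error = -1.5000 / 1.4577 = -1.0290

-1.03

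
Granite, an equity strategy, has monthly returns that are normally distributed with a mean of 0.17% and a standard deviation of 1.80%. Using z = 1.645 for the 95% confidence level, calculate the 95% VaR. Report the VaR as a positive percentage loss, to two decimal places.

2.79

VaR (as % loss) = −(μ − z·σ) = −(0.17% − 1.645 × 1.80%) = −(-2.7910%) = 2.7910%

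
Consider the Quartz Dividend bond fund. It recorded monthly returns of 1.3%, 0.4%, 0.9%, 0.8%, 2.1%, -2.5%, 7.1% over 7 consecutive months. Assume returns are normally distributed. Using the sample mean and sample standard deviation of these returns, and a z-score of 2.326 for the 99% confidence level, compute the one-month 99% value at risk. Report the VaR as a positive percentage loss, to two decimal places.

r̄ = (1.3 + 0.4 + 0.9 + 0.8 + 2.1 − 2.5 + 7.1) / 7 = 10.10 / 7 = 1.4429%
Σ(r − r̄)² = 49.7971; sample σ = √(49.7971/6) = 2.8809%
VaR = −(r̄ − z·σ) = −(1.4429 − 2.326 × 2.8809) = −(-5.2581) = 5.2581%

5.26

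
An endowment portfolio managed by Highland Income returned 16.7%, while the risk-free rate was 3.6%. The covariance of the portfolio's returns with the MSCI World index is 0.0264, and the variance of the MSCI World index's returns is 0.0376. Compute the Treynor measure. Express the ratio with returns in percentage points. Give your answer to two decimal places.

18.66

β = Cov / Var = 0.0264 / 0.0376 = 0.7021
Treynor = (Rp − Rf) / β = (16.7% − 3.6%) / 0.7021 = 13.10 / 0.7021 = 18.6583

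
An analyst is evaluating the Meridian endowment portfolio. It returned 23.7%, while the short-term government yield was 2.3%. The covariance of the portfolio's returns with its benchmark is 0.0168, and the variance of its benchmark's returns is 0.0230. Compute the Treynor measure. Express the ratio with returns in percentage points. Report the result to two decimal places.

β = Cov / Var = 0.0168 / 0.0230 = 0.7304
Treynor = (Rp − Rf) / β = (23.7% − 2.3%) / 0.7304 = 21.40 / 0.7304 = 29.2990

29.30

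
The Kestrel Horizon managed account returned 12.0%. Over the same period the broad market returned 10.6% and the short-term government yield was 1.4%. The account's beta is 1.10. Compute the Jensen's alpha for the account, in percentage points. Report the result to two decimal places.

CAPM expected return = Rf + β(Rm − Rf) = 1.4% + 1.10 × (10.6% − 1.4%) = 1.4 + 1.10 × 9.20 = 11.5200%
Jensen's α = Rp − E[R] = 12.0% − 11.5200% = 0.4800

0.48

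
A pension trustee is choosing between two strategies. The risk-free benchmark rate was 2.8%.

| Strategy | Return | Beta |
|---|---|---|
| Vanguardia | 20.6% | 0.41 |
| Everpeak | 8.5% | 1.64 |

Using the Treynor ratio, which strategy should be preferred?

Vanguardia

Vanguardia: Treynor = (20.6% − 2.8%) / 0.41 = 43.415
Everpeak: Treynor = (8.5% − 2.8%) / 1.64 = 3.476
Highest: Vanguardia (43.415).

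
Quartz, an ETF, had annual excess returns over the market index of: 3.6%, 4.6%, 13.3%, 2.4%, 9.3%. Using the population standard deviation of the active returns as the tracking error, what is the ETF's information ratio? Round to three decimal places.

1.632

μ = (3.6 + 4.6 + 13.3 + 2.4 + 9.3) / 5 = 33.20 / 5 = 6.6400%
Population σ = √[Σ(r − μ)² / 5] = √[82.8120 / 5] = √16.5624 = 4.0697%
IR = μ / tracking error = 6.6400 / 4.0697 = 1.6316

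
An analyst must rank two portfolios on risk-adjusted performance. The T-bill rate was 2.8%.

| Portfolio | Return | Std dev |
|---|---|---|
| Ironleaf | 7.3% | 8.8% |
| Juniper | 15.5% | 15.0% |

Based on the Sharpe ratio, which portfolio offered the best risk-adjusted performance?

Ironleaf: Sharpe ratio = (7.3% − 2.8%) / 8.8% = 0.511
Juniper: Sharpe ratio = (15.5% − 2.8%) / 15.0% = 0.847
Highest: Juniper (0.847).

Juniper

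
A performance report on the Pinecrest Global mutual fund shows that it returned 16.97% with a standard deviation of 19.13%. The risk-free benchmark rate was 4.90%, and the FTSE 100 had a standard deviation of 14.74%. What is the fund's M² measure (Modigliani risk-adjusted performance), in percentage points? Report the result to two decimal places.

Sharpe = (Rp − Rf) / σp = (16.97% − 4.90%) / 19.13% = 0.6309
M² = Rf + Sharpe × σm = 4.90% + 0.6309 × 14.74% = 14.1995%

14.20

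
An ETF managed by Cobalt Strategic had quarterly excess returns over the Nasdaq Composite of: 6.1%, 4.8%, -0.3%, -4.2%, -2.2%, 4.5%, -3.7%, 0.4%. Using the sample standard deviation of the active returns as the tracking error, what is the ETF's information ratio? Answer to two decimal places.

0.17

r̄ = (6.1 + 4.8 − 0.3 − 4.2 − 2.2 + 4.5 − 3.7 + 0.4) / 8 = 5.40 / 8 = 0.6750%
Sample std dev = √[113.2750 / 7] = 4.0227%
IR = r̄ / tracking error = 0.6750 / 4.0227 = 0.1678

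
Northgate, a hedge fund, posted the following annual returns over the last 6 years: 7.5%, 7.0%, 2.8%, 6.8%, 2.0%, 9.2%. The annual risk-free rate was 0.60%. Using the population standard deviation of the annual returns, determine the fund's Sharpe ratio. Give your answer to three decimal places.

2.039

r̄ = (7.5 + 7 + 2.8 + 6.8 + 2 + 9.2) / 6 = 35.30 / 6 = 5.8833%
Σ(r − r̄)² = 40.2883; population σ = √(40.2883/6) = 2.5913%
Sharpe = (r̄ − rf) / σ = (5.8833 − 0.6) / 2.5913 = 5.2833 / 2.5913 = 2.0389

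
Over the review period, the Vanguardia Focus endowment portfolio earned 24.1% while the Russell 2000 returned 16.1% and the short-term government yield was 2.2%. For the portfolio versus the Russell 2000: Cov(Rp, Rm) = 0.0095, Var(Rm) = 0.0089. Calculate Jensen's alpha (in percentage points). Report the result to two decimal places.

β = Cov / Var = 0.0095 / 0.0089 = 1.0674
E[R] = Rf + β(Rm − Rf) = 2.2% + 1.0674 × (16.1% − 2.2%) = 17.0369%
α = Rp − E[R] = 24.1% − 17.0369% = 7.0631

7.06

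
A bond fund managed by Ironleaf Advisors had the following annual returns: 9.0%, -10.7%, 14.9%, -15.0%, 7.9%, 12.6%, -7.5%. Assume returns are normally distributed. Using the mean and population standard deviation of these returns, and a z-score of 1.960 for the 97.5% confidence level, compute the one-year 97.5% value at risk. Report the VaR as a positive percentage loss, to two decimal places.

20.65

μ = (9 − 10.7 + 14.9 − 15 + 7.9 + 12.6 − 7.5) / 7 = 1.6000%
Σ(r − μ)² = 902.0000; population σ = √(902.0000/7) = 11.3515%
VaR = −(μ − z·σ) = −(1.6000 − 1.960 × 11.3515) = −(-20.6489) = 20.6489%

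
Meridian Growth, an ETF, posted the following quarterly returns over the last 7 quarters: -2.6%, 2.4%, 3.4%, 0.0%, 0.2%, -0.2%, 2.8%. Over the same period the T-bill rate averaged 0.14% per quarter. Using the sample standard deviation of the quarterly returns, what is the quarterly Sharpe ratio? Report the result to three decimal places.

0.339

μ = (-2.6 + 2.4 + 3.4 + 0 + 0.2 − 0.2 + 2.8) / 7 = 6.00 / 7 = 0.8571%
Σ(r − μ)² = 26.8571; sample σ = √(26.8571/6) = 2.1157%
Sharpe = (μ − rf) / σ = (0.8571 − 0.14) / 2.1157 = 0.7171 / 2.1157 = 0.3389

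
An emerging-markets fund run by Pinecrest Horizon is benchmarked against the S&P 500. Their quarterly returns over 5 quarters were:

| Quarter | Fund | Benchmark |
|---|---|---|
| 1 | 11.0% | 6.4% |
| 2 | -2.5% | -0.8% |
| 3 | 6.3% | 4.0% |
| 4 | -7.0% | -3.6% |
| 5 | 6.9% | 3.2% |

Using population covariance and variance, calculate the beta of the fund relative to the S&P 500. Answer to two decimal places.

r̄p = 2.9400%,  r̄m = 1.8400%
Cov = Σ(rp − r̄p)(rm − r̄m) / 5 = 23.5664
Var(rm) = Σ(rm − r̄m)² / 5 = 12.7744
β = Cov / Var = 23.5664 / 12.7744 = 1.8448

1.84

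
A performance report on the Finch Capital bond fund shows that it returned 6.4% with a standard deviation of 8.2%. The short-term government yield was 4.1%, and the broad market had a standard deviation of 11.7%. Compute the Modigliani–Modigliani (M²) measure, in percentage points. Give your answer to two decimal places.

Sharpe = (Rp − Rf) / σp = (6.4% − 4.1%) / 8.2% = 0.2805
M² = Rf + Sharpe × σm = 4.1% + 0.2805 × 11.7% = 7.3819%

7.38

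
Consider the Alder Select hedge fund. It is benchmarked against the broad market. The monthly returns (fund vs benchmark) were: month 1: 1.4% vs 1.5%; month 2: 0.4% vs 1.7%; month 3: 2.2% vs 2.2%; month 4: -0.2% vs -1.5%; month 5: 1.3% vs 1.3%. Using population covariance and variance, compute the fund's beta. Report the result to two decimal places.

r̄p = 1.0200%,  r̄m = 1.0400%
Cov = Σ(rp − r̄p)(rm − r̄m) / 5 = 0.8612
Var(rm) = Σ(rm − r̄m)² / 5 = 1.7024
β = Cov / Var = 0.8612 / 1.7024 = 0.5059

0.51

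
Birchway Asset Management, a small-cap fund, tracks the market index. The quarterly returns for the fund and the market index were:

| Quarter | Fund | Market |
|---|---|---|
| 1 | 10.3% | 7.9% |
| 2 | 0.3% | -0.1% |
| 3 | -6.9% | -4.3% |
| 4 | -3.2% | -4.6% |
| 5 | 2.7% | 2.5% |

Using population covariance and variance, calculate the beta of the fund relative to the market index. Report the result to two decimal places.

r̄p = 0.6400%,  r̄m = 0.2800%
Cov = Σ(rp − r̄p)(rm − r̄m) / 5 = 26.3168
Var(rm) = Σ(rm − r̄m)² / 5 = 21.5856
β = Cov / Var = 26.3168 / 21.5856 = 1.2192

1.22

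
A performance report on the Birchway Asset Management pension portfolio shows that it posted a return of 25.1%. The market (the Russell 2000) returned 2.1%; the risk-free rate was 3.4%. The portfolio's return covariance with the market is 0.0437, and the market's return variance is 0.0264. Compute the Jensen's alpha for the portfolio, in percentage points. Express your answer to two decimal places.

β = Cov / Var = 0.0437 / 0.0264 = 1.6553
E[R] = Rf + β(Rm − Rf) = 3.4% + 1.6553 × (2.1% − 3.4%) = 1.2481%
α = Rp − E[R] = 25.1% − 1.2481% = 23.8519

23.85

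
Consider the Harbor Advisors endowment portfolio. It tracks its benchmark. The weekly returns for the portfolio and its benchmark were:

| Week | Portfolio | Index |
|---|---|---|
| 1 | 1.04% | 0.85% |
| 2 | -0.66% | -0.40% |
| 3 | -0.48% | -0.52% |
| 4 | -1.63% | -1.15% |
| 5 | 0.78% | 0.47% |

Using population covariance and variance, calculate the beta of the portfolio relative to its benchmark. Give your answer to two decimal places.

1.35

r̄p = -0.1900%,  r̄m = -0.1500%
Cov = Σ(rp − r̄p)(rm − r̄m) / 5 = 0.6992
Var(rm) = Σ(rm − r̄m)² / 5 = 0.5168
β = Cov / Var = 0.6992 / 0.5168 = 1.3529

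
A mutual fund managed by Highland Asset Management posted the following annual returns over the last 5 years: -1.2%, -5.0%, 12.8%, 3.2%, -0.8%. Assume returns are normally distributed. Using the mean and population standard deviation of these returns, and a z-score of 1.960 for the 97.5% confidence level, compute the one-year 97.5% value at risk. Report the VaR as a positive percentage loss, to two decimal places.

10.12

r̄ = (-1.2 − 5 + 12.8 + 3.2 − 0.8) / 5 = 9.00 / 5 = 1.8000%
Population std dev = √[184.9600 / 5] = 6.0821%
VaR = −(r̄ − z·σ) = −(1.8000 − 1.960 × 6.0821) = −(-10.1209) = 10.1209%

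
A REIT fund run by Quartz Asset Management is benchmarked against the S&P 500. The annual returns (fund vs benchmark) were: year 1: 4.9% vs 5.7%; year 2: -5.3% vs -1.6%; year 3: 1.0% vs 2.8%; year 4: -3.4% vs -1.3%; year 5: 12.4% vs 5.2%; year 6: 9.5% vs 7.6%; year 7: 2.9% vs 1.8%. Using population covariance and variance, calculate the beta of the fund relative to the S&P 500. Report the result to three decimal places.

1.642

r̄p = 3.1429%,  r̄m = 2.8857%
Cov = Σ(rp − r̄p)(rm − r̄m) / 7 = 17.4349
Var(rm) = Σ(rm − r̄m)² / 7 = 10.6184
β = Cov / Var = 17.4349 / 10.6184 = 1.6420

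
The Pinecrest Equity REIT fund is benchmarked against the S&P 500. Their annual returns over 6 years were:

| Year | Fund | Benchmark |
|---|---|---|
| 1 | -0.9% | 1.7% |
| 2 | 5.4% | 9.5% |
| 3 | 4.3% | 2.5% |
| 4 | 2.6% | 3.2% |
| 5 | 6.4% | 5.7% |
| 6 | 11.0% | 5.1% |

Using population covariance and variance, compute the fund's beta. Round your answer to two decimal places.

r̄p = 4.8000%,  r̄m = 4.6167%
Cov = Σ(rp − r̄p)(rm − r̄m) / 6 = 4.7433
Var(rm) = Σ(rm − r̄m)² / 6 = 6.7081
β = Cov / Var = 4.7433 / 6.7081 = 0.7071

0.71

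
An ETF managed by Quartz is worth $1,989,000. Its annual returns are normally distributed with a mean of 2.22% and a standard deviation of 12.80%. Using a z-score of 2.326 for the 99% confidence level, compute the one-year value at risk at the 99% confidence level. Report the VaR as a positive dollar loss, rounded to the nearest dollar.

Return at the 99% tail: μ − z·σ = 2.22% − 2.326 × 12.80% = 2.22 − 29.7728 = -27.5528%
VaR = −(-27.5528%) × $1,989,000 = 27.5528% × $1,989,000 = $548,025

$548,025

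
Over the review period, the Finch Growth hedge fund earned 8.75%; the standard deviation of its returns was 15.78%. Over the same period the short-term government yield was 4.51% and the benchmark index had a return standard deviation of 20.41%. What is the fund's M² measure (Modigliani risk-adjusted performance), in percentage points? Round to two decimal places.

9.99

Sharpe = (Rp − Rf) / σp = (8.75% − 4.51%) / 15.78% = 0.2687
M² = Rf + Sharpe × σm = 4.51% + 0.2687 × 20.41% = 9.9942%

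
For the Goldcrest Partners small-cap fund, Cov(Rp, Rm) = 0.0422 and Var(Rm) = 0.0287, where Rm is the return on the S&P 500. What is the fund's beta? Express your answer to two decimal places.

β = Cov(Rp, Rm) / Var(Rm) = 0.0422 / 0.0287 = 1.4704

1.47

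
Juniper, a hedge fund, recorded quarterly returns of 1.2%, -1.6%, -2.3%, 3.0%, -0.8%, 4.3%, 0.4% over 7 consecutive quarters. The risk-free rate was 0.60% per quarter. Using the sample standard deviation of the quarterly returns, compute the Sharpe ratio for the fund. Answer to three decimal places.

r̄ = (1.2 − 1.6 − 2.3 + 3 − 0.8 + 4.3 + 0.4) / 7 = 4.20 / 7 = 0.6000%
Sample σ = √[Σ(r − r̄)² / 6] = √[35.0600 / 6] = √5.8433 = 2.4173%
Sharpe = (r̄ − rf) / σ = (0.6000 − 0.6) / 2.4173 = 0.0000 / 2.4173 = 0.0000

0.000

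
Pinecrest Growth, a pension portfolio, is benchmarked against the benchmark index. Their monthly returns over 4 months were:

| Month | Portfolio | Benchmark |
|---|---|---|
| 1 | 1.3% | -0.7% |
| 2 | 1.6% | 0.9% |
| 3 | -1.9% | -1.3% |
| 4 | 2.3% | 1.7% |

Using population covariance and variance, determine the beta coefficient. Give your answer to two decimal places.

r̄p = 0.8250%,  r̄m = 0.1500%
Cov = Σ(rp − r̄p)(rm − r̄m) / 4 = 1.6038
Var(rm) = Σ(rm − r̄m)² / 4 = 1.4475
β = Cov / Var = 1.6038 / 1.4475 = 1.1080

1.11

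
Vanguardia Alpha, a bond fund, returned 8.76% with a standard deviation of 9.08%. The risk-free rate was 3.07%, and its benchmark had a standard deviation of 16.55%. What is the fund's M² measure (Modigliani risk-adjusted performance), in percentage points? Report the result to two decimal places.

Sharpe = (Rp − Rf) / σp = (8.76% − 3.07%) / 9.08% = 0.6267
M² = Rf + Sharpe × σm = 3.07% + 0.6267 × 16.55% = 13.4419%

13.44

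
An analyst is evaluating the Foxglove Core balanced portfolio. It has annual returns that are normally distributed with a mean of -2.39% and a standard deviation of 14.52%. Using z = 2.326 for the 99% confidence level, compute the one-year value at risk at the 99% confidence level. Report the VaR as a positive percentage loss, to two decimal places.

VaR (as % loss) = −(μ − z·σ) = −(-2.39% − 2.326 × 14.52%) = −(-36.16352%) = 36.16352%

36.16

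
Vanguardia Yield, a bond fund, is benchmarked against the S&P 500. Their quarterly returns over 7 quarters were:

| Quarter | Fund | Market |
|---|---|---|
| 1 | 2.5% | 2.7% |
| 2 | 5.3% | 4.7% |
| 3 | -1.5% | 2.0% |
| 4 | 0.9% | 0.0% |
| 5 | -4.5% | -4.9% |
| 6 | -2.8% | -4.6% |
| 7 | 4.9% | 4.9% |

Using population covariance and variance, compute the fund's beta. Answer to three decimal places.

0.849

r̄p = 0.6857%,  r̄m = 0.6857%
Cov = Σ(rp − r̄p)(rm − r̄m) / 7 = 12.0441
Var(rm) = Σ(rm − r̄m)² / 7 = 14.1812
β = Cov / Var = 12.0441 / 14.1812 = 0.8493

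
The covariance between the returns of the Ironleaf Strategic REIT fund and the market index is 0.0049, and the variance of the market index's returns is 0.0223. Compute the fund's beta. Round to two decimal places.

β = Cov(Rp, Rm) / Var(Rm) = 0.0049 / 0.0223 = 0.2197

0.22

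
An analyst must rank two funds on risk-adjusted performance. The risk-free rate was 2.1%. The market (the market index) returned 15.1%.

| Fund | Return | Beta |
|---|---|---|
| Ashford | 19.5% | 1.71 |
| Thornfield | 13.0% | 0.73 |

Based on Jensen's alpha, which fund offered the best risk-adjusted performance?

Ashford: α = 19.5% − [2.1% + 1.71 × (15.1% − 2.1%)] = -4.830
Thornfield: α = 13.0% − [2.1% + 0.73 × (15.1% − 2.1%)] = 1.410
Highest: Thornfield (1.410).

Thornfield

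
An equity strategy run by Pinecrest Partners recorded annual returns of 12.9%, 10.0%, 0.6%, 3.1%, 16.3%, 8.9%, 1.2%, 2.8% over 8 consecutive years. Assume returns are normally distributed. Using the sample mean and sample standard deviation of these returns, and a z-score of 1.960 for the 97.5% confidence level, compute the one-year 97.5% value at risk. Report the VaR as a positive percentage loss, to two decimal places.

4.53

μ = (12.9 + 10 + 0.6 + 3.1 + 16.3 + 8.9 + 1.2 + 2.8) / 8 = 55.80 / 8 = 6.9750%
Σ(r − μ)² = (12.9 − 6.9750)² + (10 − 6.9750)² + … = 241.3550
σ = √[241.3550 / 7] = 5.8719%
VaR = −(μ − z·σ) = −(6.9750 − 1.960 × 5.8719) = −(-4.5339) = 4.5339%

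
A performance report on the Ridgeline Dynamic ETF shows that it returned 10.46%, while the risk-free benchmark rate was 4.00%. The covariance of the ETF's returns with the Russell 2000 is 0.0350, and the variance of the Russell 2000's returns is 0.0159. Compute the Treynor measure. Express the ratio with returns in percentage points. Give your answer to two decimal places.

β = Cov / Var = 0.0350 / 0.0159 = 2.2013
Treynor = (Rp − Rf) / β = (10.46% − 4.00%) / 2.2013 = 6.46 / 2.2013 = 2.9346

2.93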